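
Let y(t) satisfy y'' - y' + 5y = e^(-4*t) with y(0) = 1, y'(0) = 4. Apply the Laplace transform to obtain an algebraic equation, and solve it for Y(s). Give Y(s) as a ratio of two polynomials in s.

Y(s) = (s^2 + 7*s + 13)/(s^3 + 3*s^2 + s + 20)

Apply the Laplace transform to the equation.
The derivative rules (L{y''} = s^2 Y - s·y(0) - y'(0) and L{y'} = sY - y(0), with y(0) = 1, y'(0) = 4) turn the left side into (s^2 - s + 5)Y - (s + 3).
The right side is L{e^(-4*t)} = 1/(s + 4).
So (s^2 - s + 5)Y = 1/(s + 4) + (s + 3).
Solve for Y(s) and write it as one ratio of polynomials.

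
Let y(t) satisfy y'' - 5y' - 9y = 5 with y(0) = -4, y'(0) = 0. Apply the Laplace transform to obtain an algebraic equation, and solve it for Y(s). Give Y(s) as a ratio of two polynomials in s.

Laplace-transform each side.
Using L{y''} = s^2 Y - s·y(0) - y'(0) and L{y'} = sY - y(0), with y(0) = -4, y'(0) = 0, the left side becomes (s^2 - 5*s - 9)Y - (-4*s + 20).
The right side is L{5} = 5/s.
So (s^2 - 5*s - 9)Y = 5/s + (-4*s + 20).
Solve for Y(s) and write it as one ratio of polynomials.

Y(s) = (-4*s^2 + 20*s + 5)/(s^3 - 5*s^2 - 9*s)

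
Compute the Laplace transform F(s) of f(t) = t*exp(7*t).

F(s) = (s - 7)^(-2)

L{e^(7t)} = 1/(s - 7).
Then apply L{t·g(t)} = -d/ds[G(s)] with G(s) = 1/(s - 7):
differentiating 1 time and applying the sign gives (s - 7)^(-2).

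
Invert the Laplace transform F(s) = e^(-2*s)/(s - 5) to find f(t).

f(t) = Heaviside(t - 2)*(exp(5*t - 10))

The factor e^(-2s) signals a time shift by c = 2 (second shifting theorem).
L{e^(5t)} = 1/(s - 5), so L^-1{1/(s - 5)} = e^(5*t).
Hence the inverse is u(t - 2) times that function evaluated at t - 2.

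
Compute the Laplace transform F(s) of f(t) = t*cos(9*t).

F(s) = (s - 9)*(s + 9)/(s^2 + 81)^2

L{cos(9t)} = s/(s^2 + 81).
Then apply L{t·g(t)} = -d/ds[G(s)] with G(s) = s/(s^2 + 81):
differentiating 1 time and applying the sign gives (s - 9)*(s + 9)/(s^2 + 81)^2.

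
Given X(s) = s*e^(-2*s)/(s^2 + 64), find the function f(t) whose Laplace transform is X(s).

f(t) = Heaviside(t - 2)*(cos(8*t - 16))

The factor e^(-2s) signals a time shift by c = 2 (second shifting theorem).
L{cos(8t)} = s/(s^2 + 64), so L^-1{s/(s^2 + 64)} = cos(8*t).
Hence the inverse is u(t - 2) times that function evaluated at t - 2.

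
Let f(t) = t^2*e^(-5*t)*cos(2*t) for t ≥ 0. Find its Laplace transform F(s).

L{cos(2t)} = s/(s^2 + 4).
Multiplying by e^(-5t) shifts s → s + 5, so L{e^(-5*t)*cos(2*t)} = (s + 5)/((s + 5)^2 + 4).
Then apply L{t^2·g(t)} = (-1)^2 d^2/ds^2[G(s)] with G(s) = (s + 5)/((s + 5)^2 + 4):
differentiating 2 times and applying the sign gives 2*(s + 5)*(s^2 + 10*s + 13)/(s^2 + 10*s + 29)^3.

F(s) = 2*(s + 5)*(s^2 + 10*s + 13)/(s^2 + 10*s + 29)^3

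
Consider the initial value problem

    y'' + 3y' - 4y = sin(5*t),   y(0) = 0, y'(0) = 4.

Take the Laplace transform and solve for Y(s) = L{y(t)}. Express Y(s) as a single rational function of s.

Y(s) = (4*s^2 + 105)/(s^4 + 3*s^3 + 21*s^2 + 75*s - 100)

Transform both sides with L{·}.
With L{y''} = s^2 Y - s·y(0) - y'(0) and L{y'} = sY - y(0), with y(0) = 0, y'(0) = 4: the LHS transforms to (s^2 + 3*s - 4)Y - (4).
The right side is L{sin(5*t)} = 5/(s^2 + 25).
So (s^2 + 3*s - 4)Y = 5/(s^2 + 25) + (4).
Divide through and combine into a single rational function.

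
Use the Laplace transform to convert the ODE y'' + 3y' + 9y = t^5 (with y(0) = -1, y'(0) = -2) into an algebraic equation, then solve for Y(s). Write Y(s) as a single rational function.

Laplace-transform each side.
Using L{y''} = s^2 Y - s·y(0) - y'(0) and L{y'} = sY - y(0), with y(0) = -1, y'(0) = -2, the left side becomes (s^2 + 3*s + 9)Y - (-s - 5).
The right side is L{t^5} = 120/s^6.
So (s^2 + 3*s + 9)Y = 120/s^6 + (-s - 5).
Divide through and combine into a single rational function.

Y(s) = (-s^7 - 5*s^6 + 120)/(s^8 + 3*s^7 + 9*s^6)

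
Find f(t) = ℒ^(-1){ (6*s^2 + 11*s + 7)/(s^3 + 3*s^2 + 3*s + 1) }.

f(t) = t^2*exp(-t) - t*exp(-t) + 6*exp(-t)

Factor the denominator: s^3 + 3*s^2 + 3*s + 1 = (s + 1)^3.
Partial fraction decomposition gives [6/(s + 1)] + [-1/(s + 1)^2] + [2/(s + 1)^3].
Invert each term: 6/(s + 1) ↔ 6e^(-t); -1/(s + 1)^2 ↔ -t·e^(-t); 2/(s + 1)^3 ↔ (1)t^2·e^(-t).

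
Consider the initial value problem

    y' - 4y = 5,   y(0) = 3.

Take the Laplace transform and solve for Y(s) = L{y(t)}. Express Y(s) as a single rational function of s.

Transform both sides with L{·}.
With L{y'} = sY - y(0) = sY - 3: the LHS transforms to (s - 4)Y - (3).
The right side is L{5} = 5/s.
So (s - 4)Y = 5/s + (3).
Isolate Y and clear denominators.

Y(s) = (3*s + 5)/(s^2 - 4*s)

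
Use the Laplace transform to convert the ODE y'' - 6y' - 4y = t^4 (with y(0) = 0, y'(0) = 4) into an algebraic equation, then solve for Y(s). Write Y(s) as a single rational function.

Y(s) = (4*s^5 + 24)/(s^7 - 6*s^6 - 4*s^5)

Apply the Laplace transform to the equation.
With L{y''} = s^2 Y - s·y(0) - y'(0) and L{y'} = sY - y(0), with y(0) = 0, y'(0) = 4: the LHS transforms to (s^2 - 6*s - 4)Y - (4).
The right side is L{t^4} = 24/s^5.
So (s^2 - 6*s - 4)Y = 24/s^5 + (4).
Isolate Y and clear denominators.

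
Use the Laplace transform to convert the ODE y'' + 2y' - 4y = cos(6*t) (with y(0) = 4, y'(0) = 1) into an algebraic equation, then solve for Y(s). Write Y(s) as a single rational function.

Laplace-transform each side.
With L{y''} = s^2 Y - s·y(0) - y'(0) and L{y'} = sY - y(0), with y(0) = 4, y'(0) = 1: the LHS transforms to (s^2 + 2*s - 4)Y - (4*s + 9).
The right side is L{cos(6*t)} = s/(s^2 + 36).
So (s^2 + 2*s - 4)Y = s/(s^2 + 36) + (4*s + 9).
Isolate Y and clear denominators.

Y(s) = (4*s^3 + 9*s^2 + 145*s + 324)/(s^4 + 2*s^3 + 32*s^2 + 72*s - 144)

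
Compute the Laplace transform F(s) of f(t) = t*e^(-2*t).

L{e^(-2t)} = 1/(s + 2).
Then apply L{t·g(t)} = -d/ds[G(s)] with G(s) = 1/(s + 2):
differentiating 1 time and applying the sign gives (s + 2)^(-2).

F(s) = (s + 2)^(-2)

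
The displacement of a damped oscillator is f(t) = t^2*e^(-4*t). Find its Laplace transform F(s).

L{e^(-4t)} = 1/(s + 4).
Then apply L{t^2·g(t)} = (-1)^2 d^2/ds^2[G(s)] with G(s) = 1/(s + 4):
differentiating 2 times and applying the sign gives 2/(s + 4)^3.

F(s) = 2/(s + 4)^3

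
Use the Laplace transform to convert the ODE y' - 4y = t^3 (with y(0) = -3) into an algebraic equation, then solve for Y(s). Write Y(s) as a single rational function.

Transform both sides with L{·}.
The derivative rules (L{y'} = sY - y(0) = sY - (-3)) turn the left side into (s - 4)Y - (-3).
The right side is L{t^3} = 6/s^4.
So (s - 4)Y = 6/s^4 + (-3).
Divide through and combine into a single rational function.

Y(s) = (-3*s^4 + 6)/(s^5 - 4*s^4)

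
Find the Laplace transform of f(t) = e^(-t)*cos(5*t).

L{cos(5t)} = s/(s^2 + 25).
By the first shifting theorem, multiplying by e^(-t) replaces s with s + 1.

(s + 1)/((s + 1)^2 + 25)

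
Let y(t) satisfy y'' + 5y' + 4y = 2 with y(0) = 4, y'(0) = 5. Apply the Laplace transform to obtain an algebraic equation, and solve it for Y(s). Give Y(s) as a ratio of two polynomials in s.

Y(s) = (4*s^2 + 25*s + 2)/(s^3 + 5*s^2 + 4*s)

Laplace-transform each side.
Using L{y''} = s^2 Y - s·y(0) - y'(0) and L{y'} = sY - y(0), with y(0) = 4, y'(0) = 5, the left side becomes (s^2 + 5*s + 4)Y - (4*s + 25).
The right side is L{2} = 2/s.
So (s^2 + 5*s + 4)Y = 2/s + (4*s + 25).
Isolate Y and clear denominators.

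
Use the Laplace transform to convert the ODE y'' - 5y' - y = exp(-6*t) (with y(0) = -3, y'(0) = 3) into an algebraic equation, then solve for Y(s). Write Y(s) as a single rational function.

Take the Laplace transform of both sides.
The derivative rules (L{y''} = s^2 Y - s·y(0) - y'(0) and L{y'} = sY - y(0), with y(0) = -3, y'(0) = 3) turn the left side into (s^2 - 5*s - 1)Y - (-3*s + 18).
The right side is L{exp(-6*t)} = 1/(s + 6).
So (s^2 - 5*s - 1)Y = 1/(s + 6) + (-3*s + 18).
Isolate Y and clear denominators.

Y(s) = (-3*s^2 + 109)/(s^3 + s^2 - 31*s - 6)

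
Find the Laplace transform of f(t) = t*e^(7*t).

(s - 7)^(-2)

L{t} = 1!/s^2 = 1/s^2.
By the first shifting theorem, multiplying by e^(7t) replaces s with s - 7.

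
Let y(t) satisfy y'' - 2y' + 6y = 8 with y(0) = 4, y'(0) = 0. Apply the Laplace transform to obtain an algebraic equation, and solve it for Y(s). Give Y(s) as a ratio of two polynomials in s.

Y(s) = (4*s^2 - 8*s + 8)/(s^3 - 2*s^2 + 6*s)

Take the Laplace transform of both sides.
With L{y''} = s^2 Y - s·y(0) - y'(0) and L{y'} = sY - y(0), with y(0) = 4, y'(0) = 0: the LHS transforms to (s^2 - 2*s + 6)Y - (4*s - 8).
The right side is L{8} = 8/s.
So (s^2 - 2*s + 6)Y = 8/s + (4*s - 8).
Isolate Y and clear denominators.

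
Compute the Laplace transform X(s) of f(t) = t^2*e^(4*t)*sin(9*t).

L{sin(9t)} = 9/(s^2 + 81).
Multiplying by e^(4t) shifts s → s - 4, so L{e^(4*t)*sin(9*t)} = 9/((s - 4)^2 + 81).
Then apply L{t^2·g(t)} = (-1)^2 d^2/ds^2[G(s)] with G(s) = 9/((s - 4)^2 + 81):
differentiating 2 times and applying the sign gives 54*(s^2 - 8*s - 11)/(s^2 - 8*s + 97)^3.

X(s) = 54*(s^2 - 8*s - 11)/(s^2 - 8*s + 97)^3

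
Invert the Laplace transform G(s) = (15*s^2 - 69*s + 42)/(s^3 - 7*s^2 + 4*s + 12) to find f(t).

f(t) = 6*exp(6*t) + 3*exp(2*t) + 6*exp(-t)

Factor the denominator: s^3 - 7*s^2 + 4*s + 12 = (s - 6)*(s - 2)*(s + 1).
Partial fraction decomposition gives [6/(s + 1)] + [6/(s - 6)] + [3/(s - 2)].
Invert each term: 6/(s + 1) ↔ 6e^(-t); 6/(s - 6) ↔ 6e^(6t); 3/(s - 2) ↔ 3e^(2t).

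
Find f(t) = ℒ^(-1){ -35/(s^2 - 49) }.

Since L{sinh(7t)} = 7/(s^2 - 49), the inverse is sinh(7*t), scaled by -5.

f(t) = -5*sinh(7*t)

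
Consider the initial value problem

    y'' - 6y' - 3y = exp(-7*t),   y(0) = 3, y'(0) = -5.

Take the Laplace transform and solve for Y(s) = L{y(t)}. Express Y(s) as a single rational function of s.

Apply the Laplace transform to the equation.
Using L{y''} = s^2 Y - s·y(0) - y'(0) and L{y'} = sY - y(0), with y(0) = 3, y'(0) = -5, the left side becomes (s^2 - 6*s - 3)Y - (3*s - 23).
The right side is L{exp(-7*t)} = 1/(s + 7).
So (s^2 - 6*s - 3)Y = 1/(s + 7) + (3*s - 23).
Divide through and combine into a single rational function.

Y(s) = (3*s^2 - 2*s - 160)/(s^3 + s^2 - 45*s - 21)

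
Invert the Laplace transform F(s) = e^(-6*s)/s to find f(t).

f(t) = Heaviside(t - 6)

The factor e^(-6s) signals a time shift by c = 6 (second shifting theorem).
L{1} = 1/s, so L^-1{1/s} = 1.
Hence the inverse is u(t - 6) times that function evaluated at t - 6.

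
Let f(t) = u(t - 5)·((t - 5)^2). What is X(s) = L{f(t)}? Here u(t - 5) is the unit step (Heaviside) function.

By the second shifting theorem, L{u(t - c)·g(t - c)} = e^(-cs)·G(s) with c = 5 and G(s) = L{g(t)}.
L{t^2} = 2!/s^3 = 2/s^3.

X(s) = 2*exp(-5*s)/s^3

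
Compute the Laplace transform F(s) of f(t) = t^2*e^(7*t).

L{e^(7t)} = 1/(s - 7).
Then apply L{t^2·g(t)} = (-1)^2 d^2/ds^2[G(s)] with G(s) = 1/(s - 7):
differentiating 2 times and applying the sign gives 2/(s - 7)^3.

F(s) = 2/(s - 7)^3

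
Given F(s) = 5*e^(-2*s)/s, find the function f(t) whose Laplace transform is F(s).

f(t) = Heaviside(t - 2)*(5)

The factor e^(-2s) signals a time shift by c = 2 (second shifting theorem).
L{5} = 5/s, so L^-1{5/s} = 5.
Hence the inverse is u(t - 2) times that function evaluated at t - 2.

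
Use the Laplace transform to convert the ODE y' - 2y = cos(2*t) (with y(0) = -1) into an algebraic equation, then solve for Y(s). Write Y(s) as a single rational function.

Y(s) = (-s^2 + s - 4)/(s^3 - 2*s^2 + 4*s - 8)

Apply the Laplace transform to the equation.
Using L{y'} = sY - y(0) = sY - (-1), the left side becomes (s - 2)Y - (-1).
The right side is L{cos(2*t)} = s/(s^2 + 4).
So (s - 2)Y = s/(s^2 + 4) + (-1).
Divide through and combine into a single rational function.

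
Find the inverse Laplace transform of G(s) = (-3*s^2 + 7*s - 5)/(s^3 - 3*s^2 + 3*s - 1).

Factor the denominator: s^3 - 3*s^2 + 3*s - 1 = (s - 1)^3.
Partial fraction decomposition gives [-3/(s - 1)] + [(s - 1)^(-2)] + [-1/(s - 1)^3].
Invert each term: -3/(s - 1) ↔ -3e^(t); 1/(s - 1)^2 ↔ t·e^(t); -1/(s - 1)^3 ↔ (-1/2)t^2·e^(t).

-t^2*exp(t)/2 + t*exp(t) - 3*exp(t)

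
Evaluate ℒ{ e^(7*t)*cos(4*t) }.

(s - 7)/((s - 7)^2 + 16)

L{cos(4t)} = s/(s^2 + 16).
By the first shifting theorem, multiplying by e^(7t) replaces s with s - 7.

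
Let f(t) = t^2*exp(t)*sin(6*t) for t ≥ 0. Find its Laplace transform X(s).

X(s) = 36*(s^2 - 2*s - 11)/(s^2 - 2*s + 37)^3

L{sin(6t)} = 6/(s^2 + 36).
Multiplying by e^(t) shifts s → s - 1, so L{exp(t)*sin(6*t)} = 6/((s - 1)^2 + 36).
Then apply L{t^2·g(t)} = (-1)^2 d^2/ds^2[G(s)] with G(s) = 6/((s - 1)^2 + 36):
differentiating 2 times and applying the sign gives 36*(s^2 - 2*s - 11)/(s^2 - 2*s + 37)^3.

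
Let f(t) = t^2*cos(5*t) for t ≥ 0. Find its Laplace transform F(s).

L{cos(5t)} = s/(s^2 + 25).
Then apply L{t^2·g(t)} = (-1)^2 d^2/ds^2[G(s)] with G(s) = s/(s^2 + 25):
differentiating 2 times and applying the sign gives 2*s*(s^2 - 75)/(s^2 + 25)^3.

F(s) = 2*s*(s^2 - 75)/(s^2 + 25)^3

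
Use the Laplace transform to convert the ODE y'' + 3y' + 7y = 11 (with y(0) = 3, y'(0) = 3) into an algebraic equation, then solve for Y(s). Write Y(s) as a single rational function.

Y(s) = (3*s^2 + 12*s + 11)/(s^3 + 3*s^2 + 7*s)

Apply the Laplace transform to the equation.
The derivative rules (L{y''} = s^2 Y - s·y(0) - y'(0) and L{y'} = sY - y(0), with y(0) = 3, y'(0) = 3) turn the left side into (s^2 + 3*s + 7)Y - (3*s + 12).
The right side is L{11} = 11/s.
So (s^2 + 3*s + 7)Y = 11/s + (3*s + 12).
Divide through and combine into a single rational function.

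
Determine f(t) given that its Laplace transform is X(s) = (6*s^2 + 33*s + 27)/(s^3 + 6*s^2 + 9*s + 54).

f(t) = sin(3*t) + 5*cos(3*t) + exp(-6*t)

Factor the denominator: s^3 + 6*s^2 + 9*s + 54 = (s + 6)*(s^2 + 9).
Partial fraction decomposition gives [1/(s + 6)] + [5*s/(s^2 + 9)] + [3/(s^2 + 9)].
Invert each term: 1/(s + 6) ↔ e^(-6t); 5·s/(s^2 + 9) ↔ 5cos(3t); 1·3/(s^2 + 9) ↔ sin(3t).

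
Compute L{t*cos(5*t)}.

(s - 5)*(s + 5)/(s^2 + 25)^2

L{cos(5t)} = s/(s^2 + 25).
Then apply L{t·g(t)} = -d/ds[G(s)] with G(s) = s/(s^2 + 25):
differentiating 1 time and applying the sign gives (s - 5)*(s + 5)/(s^2 + 25)^2.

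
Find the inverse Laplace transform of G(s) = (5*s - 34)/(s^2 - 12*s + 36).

-4*t*exp(6*t) + 5*exp(6*t)

Factor the denominator: s^2 - 12*s + 36 = (s - 6)^2.
Partial fraction decomposition gives [5/(s - 6)] + [-4/(s - 6)^2].
Invert each term: 5/(s - 6) ↔ 5e^(6t); -4/(s - 6)^2 ↔ -4t·e^(6t).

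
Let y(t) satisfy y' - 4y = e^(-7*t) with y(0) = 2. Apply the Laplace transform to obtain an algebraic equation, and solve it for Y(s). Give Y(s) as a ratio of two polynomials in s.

Y(s) = (2*s + 15)/(s^2 + 3*s - 28)

Transform both sides with L{·}.
Using L{y'} = sY - y(0) = sY - 2, the left side becomes (s - 4)Y - (2).
The right side is L{e^(-7*t)} = 1/(s + 7).
So (s - 4)Y = 1/(s + 7) + (2).
Solve for Y(s) and write it as one ratio of polynomials.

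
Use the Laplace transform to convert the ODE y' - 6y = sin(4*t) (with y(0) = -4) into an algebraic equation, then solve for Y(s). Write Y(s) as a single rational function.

Y(s) = (-4*s^2 - 60)/(s^3 - 6*s^2 + 16*s - 96)

Apply the Laplace transform to the equation.
Using L{y'} = sY - y(0) = sY - (-4), the left side becomes (s - 6)Y - (-4).
The right side is L{sin(4*t)} = 4/(s^2 + 16).
So (s - 6)Y = 4/(s^2 + 16) + (-4).
Divide through and combine into a single rational function.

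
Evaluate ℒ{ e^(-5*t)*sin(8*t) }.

L{sin(8t)} = 8/(s^2 + 64).
By the first shifting theorem, multiplying by e^(-5t) replaces s with s + 5.

8/((s + 5)^2 + 64)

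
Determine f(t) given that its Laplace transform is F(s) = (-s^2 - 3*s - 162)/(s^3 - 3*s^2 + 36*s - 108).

Factor the denominator: s^3 - 3*s^2 + 36*s - 108 = (s - 3)*(s^2 + 36).
Partial fraction decomposition gives [-4/(s - 3)] + [3*s/(s^2 + 36)] + [6/(s^2 + 36)].
Invert each term: -4/(s - 3) ↔ -4e^(3t); 3·s/(s^2 + 36) ↔ 3cos(6t); 1·6/(s^2 + 36) ↔ sin(6t).

f(t) = -4*exp(3*t) + sin(6*t) + 3*cos(6*t)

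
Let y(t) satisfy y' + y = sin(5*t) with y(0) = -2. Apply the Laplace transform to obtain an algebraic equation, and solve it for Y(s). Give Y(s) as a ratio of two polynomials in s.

Apply the Laplace transform to the equation.
Using L{y'} = sY - y(0) = sY - (-2), the left side becomes (s + 1)Y - (-2).
The right side is L{sin(5*t)} = 5/(s^2 + 25).
So (s + 1)Y = 5/(s^2 + 25) + (-2).
Isolate Y and clear denominators.

Y(s) = (-2*s^2 - 45)/(s^3 + s^2 + 25*s + 25)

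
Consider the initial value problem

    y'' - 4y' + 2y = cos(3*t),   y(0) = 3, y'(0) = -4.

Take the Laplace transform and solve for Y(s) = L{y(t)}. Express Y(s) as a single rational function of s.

Transform both sides with L{·}.
With L{y''} = s^2 Y - s·y(0) - y'(0) and L{y'} = sY - y(0), with y(0) = 3, y'(0) = -4: the LHS transforms to (s^2 - 4*s + 2)Y - (3*s - 16).
The right side is L{cos(3*t)} = s/(s^2 + 9).
So (s^2 - 4*s + 2)Y = s/(s^2 + 9) + (3*s - 16).
Solve for Y(s) and write it as one ratio of polynomials.

Y(s) = (3*s^3 - 16*s^2 + 28*s - 144)/(s^4 - 4*s^3 + 11*s^2 - 36*s + 18)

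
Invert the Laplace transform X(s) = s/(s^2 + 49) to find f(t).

f(t) = cos(7*t)

Since L{cos(7t)} = s/(s^2 + 49), the inverse is cos(7*t).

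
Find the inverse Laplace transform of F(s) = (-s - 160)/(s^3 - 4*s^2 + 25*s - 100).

Factor the denominator: s^3 - 4*s^2 + 25*s - 100 = (s - 4)*(s^2 + 25).
Partial fraction decomposition gives [-4/(s - 4)] + [4*s/(s^2 + 25)] + [15/(s^2 + 25)].
Invert each term: -4/(s - 4) ↔ -4e^(4t); 4·s/(s^2 + 25) ↔ 4cos(5t); 3·5/(s^2 + 25) ↔ 3sin(5t).

-4*exp(4*t) + 3*sin(5*t) + 4*cos(5*t)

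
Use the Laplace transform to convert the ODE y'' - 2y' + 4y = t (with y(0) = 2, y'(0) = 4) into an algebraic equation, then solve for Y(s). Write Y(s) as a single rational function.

Y(s) = (2*s^3 + 1)/(s^4 - 2*s^3 + 4*s^2)

Transform both sides with L{·}.
Using L{y''} = s^2 Y - s·y(0) - y'(0) and L{y'} = sY - y(0), with y(0) = 2, y'(0) = 4, the left side becomes (s^2 - 2*s + 4)Y - (2*s).
The right side is L{t} = s^(-2).
So (s^2 - 2*s + 4)Y = s^(-2) + (2*s).
Divide through and combine into a single rational function.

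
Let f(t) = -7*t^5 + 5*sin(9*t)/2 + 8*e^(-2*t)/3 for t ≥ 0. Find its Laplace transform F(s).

The transform is linear, so treat each term independently.
(8/3)·[L{e^(-2t)} = 1/(s + 2)]; (-7)·[L{t^5} = 5!/s^6 = 120/s^6]; (5/2)·[L{sin(9t)} = 9/(s^2 + 81)].

F(s) = 45/(2*(s^2 + 81)) + 8/(3*(s + 2)) - 840/s^6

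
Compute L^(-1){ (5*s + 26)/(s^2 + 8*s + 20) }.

Complete the square in the denominator: s^2 + 8*s + 20 = (s + 4)^2 + 2^2.
Split the numerator to match: 5*s + 26 = 5·(s + 4) + 3·2.
Invert each term: 5·(s + 4)/((s + 4)^2 + 4) ↔ 5e^(-4t)cos(2t); 3·2/((s + 4)^2 + 4) ↔ 3e^(-4t)sin(2t).

3*exp(-4*t)*sin(2*t) + 5*exp(-4*t)*cos(2*t)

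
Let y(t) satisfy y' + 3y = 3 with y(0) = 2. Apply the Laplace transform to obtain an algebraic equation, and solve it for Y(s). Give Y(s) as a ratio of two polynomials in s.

Y(s) = (2*s + 3)/(s^2 + 3*s)

Take the Laplace transform of both sides.
The derivative rules (L{y'} = sY - y(0) = sY - 2) turn the left side into (s + 3)Y - (2).
The right side is L{3} = 3/s.
So (s + 3)Y = 3/s + (2).
Solve for Y(s) and write it as one ratio of polynomials.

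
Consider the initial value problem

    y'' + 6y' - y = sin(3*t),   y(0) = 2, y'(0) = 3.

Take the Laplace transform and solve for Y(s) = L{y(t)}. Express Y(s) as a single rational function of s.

Y(s) = (2*s^3 + 15*s^2 + 18*s + 138)/(s^4 + 6*s^3 + 8*s^2 + 54*s - 9)

Apply the Laplace transform to the equation.
With L{y''} = s^2 Y - s·y(0) - y'(0) and L{y'} = sY - y(0), with y(0) = 2, y'(0) = 3: the LHS transforms to (s^2 + 6*s - 1)Y - (2*s + 15).
The right side is L{sin(3*t)} = 3/(s^2 + 9).
So (s^2 + 6*s - 1)Y = 3/(s^2 + 9) + (2*s + 15).
Isolate Y and clear denominators.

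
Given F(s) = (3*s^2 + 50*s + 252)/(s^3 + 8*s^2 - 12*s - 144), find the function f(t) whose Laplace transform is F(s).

Factor the denominator: s^3 + 8*s^2 - 12*s - 144 = (s - 4)*(s + 6)^2.
Partial fraction decomposition gives [-2/(s + 6)] + [-6/(s + 6)^2] + [5/(s - 4)].
Invert each term: -2/(s + 6) ↔ -2e^(-6t); -6/(s + 6)^2 ↔ -6t·e^(-6t); 5/(s - 4) ↔ 5e^(4t).

f(t) = -6*t*exp(-6*t) + 5*exp(4*t) - 2*exp(-6*t)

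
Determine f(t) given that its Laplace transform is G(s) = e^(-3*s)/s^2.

f(t) = Heaviside(t - 3)*(t - 3)

The factor e^(-3s) signals a time shift by c = 3 (second shifting theorem).
L{t} = 1!/s^2 = 1/s^2, so L^-1{s^(-2)} = t.
Hence the inverse is u(t - 3) times that function evaluated at t - 3.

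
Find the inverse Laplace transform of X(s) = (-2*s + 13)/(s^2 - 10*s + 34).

exp(5*t)*sin(3*t) - 2*exp(5*t)*cos(3*t)

Complete the square in the denominator: s^2 - 10*s + 34 = (s - 5)^2 + 3^2.
Split the numerator to match: -2*s + 13 = -2·(s - 5) + 1·3.
Invert each term: -2·(s - 5)/((s - 5)^2 + 9) ↔ -2e^(5t)cos(3t); 1·3/((s - 5)^2 + 9) ↔ e^(5t)sin(3t).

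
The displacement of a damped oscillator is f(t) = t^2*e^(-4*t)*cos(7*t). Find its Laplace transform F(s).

L{cos(7t)} = s/(s^2 + 49).
Multiplying by e^(-4t) shifts s → s + 4, so L{e^(-4*t)*cos(7*t)} = (s + 4)/((s + 4)^2 + 49).
Then apply L{t^2·g(t)} = (-1)^2 d^2/ds^2[G(s)] with G(s) = (s + 4)/((s + 4)^2 + 49):
differentiating 2 times and applying the sign gives 2*(s + 4)*(s^2 + 8*s - 131)/(s^2 + 8*s + 65)^3.

F(s) = 2*(s + 4)*(s^2 + 8*s - 131)/(s^2 + 8*s + 65)^3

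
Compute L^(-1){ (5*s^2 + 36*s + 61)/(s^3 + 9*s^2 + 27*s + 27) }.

Factor the denominator: s^3 + 9*s^2 + 27*s + 27 = (s + 3)^3.
Partial fraction decomposition gives [5/(s + 3)] + [6/(s + 3)^2] + [-2/(s + 3)^3].
Invert each term: 5/(s + 3) ↔ 5e^(-3t); 6/(s + 3)^2 ↔ 6t·e^(-3t); -2/(s + 3)^3 ↔ (-1)t^2·e^(-3t).

-t^2*exp(-3*t) + 6*t*exp(-3*t) + 5*exp(-3*t)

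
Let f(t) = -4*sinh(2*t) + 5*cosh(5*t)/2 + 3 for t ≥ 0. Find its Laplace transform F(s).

By linearity of the Laplace transform, transform each term separately.
L{3} = 3/s; (-4)·[L{sinh(2t)} = 2/(s^2 - 4)]; (5/2)·[L{cosh(5t)} = s/(s^2 - 25)].

F(s) = 5*s/(2*(s^2 - 25)) - 8/(s^2 - 4) + 3/s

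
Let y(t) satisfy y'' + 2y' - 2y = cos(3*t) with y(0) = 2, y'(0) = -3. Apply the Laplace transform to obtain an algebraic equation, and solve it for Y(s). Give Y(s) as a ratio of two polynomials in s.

Transform both sides with L{·}.
With L{y''} = s^2 Y - s·y(0) - y'(0) and L{y'} = sY - y(0), with y(0) = 2, y'(0) = -3: the LHS transforms to (s^2 + 2*s - 2)Y - (2*s + 1).
The right side is L{cos(3*t)} = s/(s^2 + 9).
So (s^2 + 2*s - 2)Y = s/(s^2 + 9) + (2*s + 1).
Divide through and combine into a single rational function.

Y(s) = (2*s^3 + s^2 + 19*s + 9)/(s^4 + 2*s^3 + 7*s^2 + 18*s - 18)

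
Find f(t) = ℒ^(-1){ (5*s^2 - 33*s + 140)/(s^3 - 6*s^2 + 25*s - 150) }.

Factor the denominator: s^3 - 6*s^2 + 25*s - 150 = (s - 6)*(s^2 + 25).
Partial fraction decomposition gives [2/(s - 6)] + [3*s/(s^2 + 25)] + [-15/(s^2 + 25)].
Invert each term: 2/(s - 6) ↔ 2e^(6t); 3·s/(s^2 + 25) ↔ 3cos(5t); -3·5/(s^2 + 25) ↔ -3sin(5t).

f(t) = 2*exp(6*t) - 3*sin(5*t) + 3*cos(5*t)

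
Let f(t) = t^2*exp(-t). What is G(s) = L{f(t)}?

G(s) = 2/(s + 1)^3

L{e^(-t)} = 1/(s + 1).
Then apply L{t^2·g(t)} = (-1)^2 d^2/ds^2[H(s)] with H(s) = 1/(s + 1):
differentiating 2 times and applying the sign gives 2/(s + 1)^3.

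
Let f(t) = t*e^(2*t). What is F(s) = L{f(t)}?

F(s) = (s - 2)^(-2)

L{e^(2t)} = 1/(s - 2).
Then apply L{t·g(t)} = -d/ds[G(s)] with G(s) = 1/(s - 2):
differentiating 1 time and applying the sign gives (s - 2)^(-2).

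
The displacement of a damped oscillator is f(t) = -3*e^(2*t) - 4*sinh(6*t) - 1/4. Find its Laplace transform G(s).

G(s) = -24/(s^2 - 36) - 3/(s - 2) - 1/(4*s)

Apply the Laplace transform termwise.
(-4)·[L{sinh(6t)} = 6/(s^2 - 36)]; (-3)·[L{e^(2t)} = 1/(s - 2)]; L{-1/4} = (-1/4)/s.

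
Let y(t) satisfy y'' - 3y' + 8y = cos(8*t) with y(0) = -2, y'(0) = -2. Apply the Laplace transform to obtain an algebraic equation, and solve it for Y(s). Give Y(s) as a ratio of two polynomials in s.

Transform both sides with L{·}.
Using L{y''} = s^2 Y - s·y(0) - y'(0) and L{y'} = sY - y(0), with y(0) = -2, y'(0) = -2, the left side becomes (s^2 - 3*s + 8)Y - (-2*s + 4).
The right side is L{cos(8*t)} = s/(s^2 + 64).
So (s^2 - 3*s + 8)Y = s/(s^2 + 64) + (-2*s + 4).
Solve for Y(s) and write it as one ratio of polynomials.

Y(s) = (-2*s^3 + 4*s^2 - 127*s + 256)/(s^4 - 3*s^3 + 72*s^2 - 192*s + 512)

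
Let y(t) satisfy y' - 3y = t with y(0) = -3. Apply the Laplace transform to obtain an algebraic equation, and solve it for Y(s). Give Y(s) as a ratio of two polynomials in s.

Laplace-transform each side.
Using L{y'} = sY - y(0) = sY - (-3), the left side becomes (s - 3)Y - (-3).
The right side is L{t} = s^(-2).
So (s - 3)Y = s^(-2) + (-3).
Divide through and combine into a single rational function.

Y(s) = (-3*s^2 + 1)/(s^3 - 3*s^2)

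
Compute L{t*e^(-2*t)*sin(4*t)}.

L{sin(4t)} = 4/(s^2 + 16).
Multiplying by e^(-2t) shifts s → s + 2, so L{e^(-2*t)*sin(4*t)} = 4/((s + 2)^2 + 16).
Then apply L{t·g(t)} = -d/ds[H(s)] with H(s) = 4/((s + 2)^2 + 16):
differentiating 1 time and applying the sign gives 8*(s + 2)/(s^2 + 4*s + 20)^2.

8*(s + 2)/(s^2 + 4*s + 20)^2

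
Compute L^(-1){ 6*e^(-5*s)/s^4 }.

Heaviside(t - 5)*((t - 5)^3)

The factor e^(-5s) signals a time shift by c = 5 (second shifting theorem).
L{t^3} = 3!/s^4 = 6/s^4, so L^-1{6/s^4} = t^3.
Hence the inverse is u(t - 5) times that function evaluated at t - 5.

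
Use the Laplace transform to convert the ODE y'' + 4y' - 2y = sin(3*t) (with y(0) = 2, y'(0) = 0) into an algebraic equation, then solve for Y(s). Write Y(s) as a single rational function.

Laplace-transform each side.
With L{y''} = s^2 Y - s·y(0) - y'(0) and L{y'} = sY - y(0), with y(0) = 2, y'(0) = 0: the LHS transforms to (s^2 + 4*s - 2)Y - (2*s + 8).
The right side is L{sin(3*t)} = 3/(s^2 + 9).
So (s^2 + 4*s - 2)Y = 3/(s^2 + 9) + (2*s + 8).
Solve for Y(s) and write it as one ratio of polynomials.

Y(s) = (2*s^3 + 8*s^2 + 18*s + 75)/(s^4 + 4*s^3 + 7*s^2 + 36*s - 18)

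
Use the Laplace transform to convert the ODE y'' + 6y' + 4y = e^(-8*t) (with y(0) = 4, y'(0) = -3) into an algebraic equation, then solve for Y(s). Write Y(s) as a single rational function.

Y(s) = (4*s^2 + 53*s + 169)/(s^3 + 14*s^2 + 52*s + 32)

Laplace-transform each side.
With L{y''} = s^2 Y - s·y(0) - y'(0) and L{y'} = sY - y(0), with y(0) = 4, y'(0) = -3: the LHS transforms to (s^2 + 6*s + 4)Y - (4*s + 21).
The right side is L{e^(-8*t)} = 1/(s + 8).
So (s^2 + 6*s + 4)Y = 1/(s + 8) + (4*s + 21).
Isolate Y and clear denominators.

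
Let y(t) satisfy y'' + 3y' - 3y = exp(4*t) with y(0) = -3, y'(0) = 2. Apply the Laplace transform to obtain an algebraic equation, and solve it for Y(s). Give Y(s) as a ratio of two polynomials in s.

Y(s) = (-3*s^2 + 5*s + 29)/(s^3 - s^2 - 15*s + 12)

Apply the Laplace transform to the equation.
With L{y''} = s^2 Y - s·y(0) - y'(0) and L{y'} = sY - y(0), with y(0) = -3, y'(0) = 2: the LHS transforms to (s^2 + 3*s - 3)Y - (-3*s - 7).
The right side is L{exp(4*t)} = 1/(s - 4).
So (s^2 + 3*s - 3)Y = 1/(s - 4) + (-3*s - 7).
Solve for Y(s) and write it as one ratio of polynomials.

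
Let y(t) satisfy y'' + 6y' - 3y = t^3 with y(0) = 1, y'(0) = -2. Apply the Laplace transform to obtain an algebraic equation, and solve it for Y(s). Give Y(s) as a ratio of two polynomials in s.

Y(s) = (s^5 + 4*s^4 + 6)/(s^6 + 6*s^5 - 3*s^4)

Laplace-transform each side.
Using L{y''} = s^2 Y - s·y(0) - y'(0) and L{y'} = sY - y(0), with y(0) = 1, y'(0) = -2, the left side becomes (s^2 + 6*s - 3)Y - (s + 4).
The right side is L{t^3} = 6/s^4.
So (s^2 + 6*s - 3)Y = 6/s^4 + (s + 4).
Solve for Y(s) and write it as one ratio of polynomials.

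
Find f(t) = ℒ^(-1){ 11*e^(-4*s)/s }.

The factor e^(-4s) signals a time shift by c = 4 (second shifting theorem).
L{11} = 11/s, so L^-1{11/s} = 11.
Hence the inverse is u(t - 4) times that function evaluated at t - 4.

f(t) = Heaviside(t - 4)*(11)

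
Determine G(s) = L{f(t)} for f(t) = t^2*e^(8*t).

L{e^(8t)} = 1/(s - 8).
Then apply L{t^2·g(t)} = (-1)^2 d^2/ds^2[H(s)] with H(s) = 1/(s - 8):
differentiating 2 times and applying the sign gives 2/(s - 8)^3.

G(s) = 2/(s - 8)^3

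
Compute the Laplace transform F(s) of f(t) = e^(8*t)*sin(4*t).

F(s) = 4/((s - 8)^2 + 16)

L{sin(4t)} = 4/(s^2 + 16).
By the first shifting theorem, multiplying by e^(8t) replaces s with s - 8.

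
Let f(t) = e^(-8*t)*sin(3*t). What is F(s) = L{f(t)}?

F(s) = 3/((s + 8)^2 + 9)

L{sin(3t)} = 3/(s^2 + 9).
By the first shifting theorem, multiplying by e^(-8t) replaces s with s + 8.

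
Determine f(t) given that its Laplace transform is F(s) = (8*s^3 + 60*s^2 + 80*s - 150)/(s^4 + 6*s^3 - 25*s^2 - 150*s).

f(t) = 5*exp(5*t) + 1 - exp(-5*t) + 3*exp(-6*t)

Factor the denominator: s^4 + 6*s^3 - 25*s^2 - 150*s = s*(s - 5)*(s + 5)*(s + 6).
Partial fraction decomposition gives [3/(s + 6)] + [-1/(s + 5)] + [1/s] + [5/(s - 5)].
Invert each term: 3/(s + 6) ↔ 3e^(-6t); -1/(s + 5) ↔ -e^(-5t); 1/(s - 0) ↔ e^(0t); 5/(s - 5) ↔ 5e^(5t).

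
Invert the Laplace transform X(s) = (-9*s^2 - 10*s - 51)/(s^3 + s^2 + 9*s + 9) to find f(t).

Factor the denominator: s^3 + s^2 + 9*s + 9 = (s + 1)*(s^2 + 9).
Partial fraction decomposition gives [-5/(s + 1)] + [-4*s/(s^2 + 9)] + [-6/(s^2 + 9)].
Invert each term: -5/(s + 1) ↔ -5e^(-t); -4·s/(s^2 + 9) ↔ -4cos(3t); -2·3/(s^2 + 9) ↔ -2sin(3t).

f(t) = -2*sin(3*t) - 4*cos(3*t) - 5*exp(-t)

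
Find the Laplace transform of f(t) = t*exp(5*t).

L{e^(5t)} = 1/(s - 5).
Then apply L{t·g(t)} = -d/ds[H(s)] with H(s) = 1/(s - 5):
differentiating 1 time and applying the sign gives (s - 5)^(-2).

(s - 5)^(-2)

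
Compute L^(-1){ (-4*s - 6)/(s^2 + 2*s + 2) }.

Complete the square in the denominator: s^2 + 2*s + 2 = (s + 1)^2 + 1^2.
Split the numerator to match: -4*s - 6 = -4·(s + 1) - 2·1.
Invert each term: -4·(s + 1)/((s + 1)^2 + 1) ↔ -4e^(-t)cos(t); -2·1/((s + 1)^2 + 1) ↔ -2e^(-t)sin(t).

-2*exp(-t)*sin(t) - 4*exp(-t)*cos(t)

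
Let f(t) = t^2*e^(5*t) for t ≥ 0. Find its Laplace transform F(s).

L{e^(5t)} = 1/(s - 5).
Then apply L{t^2·g(t)} = (-1)^2 d^2/ds^2[G(s)] with G(s) = 1/(s - 5):
differentiating 2 times and applying the sign gives 2/(s - 5)^3.

F(s) = 2/(s - 5)^3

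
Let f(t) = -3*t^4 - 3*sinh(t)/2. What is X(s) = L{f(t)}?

X(s) = -3/(2*(s^2 - 1)) - 72/s^5

Apply the Laplace transform termwise.
(-3)·[L{t^4} = 4!/s^5 = 24/s^5]; (-3/2)·[L{sinh(t)} = 1/(s^2 - 1)].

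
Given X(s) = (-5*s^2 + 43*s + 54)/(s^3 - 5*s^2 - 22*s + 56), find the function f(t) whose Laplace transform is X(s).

f(t) = 2*exp(7*t) - 4*exp(2*t) - 3*exp(-4*t)

Factor the denominator: s^3 - 5*s^2 - 22*s + 56 = (s - 7)*(s - 2)*(s + 4).
Partial fraction decomposition gives [-3/(s + 4)] + [-4/(s - 2)] + [2/(s - 7)].
Invert each term: -3/(s + 4) ↔ -3e^(-4t); -4/(s - 2) ↔ -4e^(2t); 2/(s - 7) ↔ 2e^(7t).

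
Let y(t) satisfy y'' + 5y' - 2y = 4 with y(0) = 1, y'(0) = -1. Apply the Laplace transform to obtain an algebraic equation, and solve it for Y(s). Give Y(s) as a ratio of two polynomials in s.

Y(s) = (s^2 + 4*s + 4)/(s^3 + 5*s^2 - 2*s)

Take the Laplace transform of both sides.
Using L{y''} = s^2 Y - s·y(0) - y'(0) and L{y'} = sY - y(0), with y(0) = 1, y'(0) = -1, the left side becomes (s^2 + 5*s - 2)Y - (s + 4).
The right side is L{4} = 4/s.
So (s^2 + 5*s - 2)Y = 4/s + (s + 4).
Divide through and combine into a single rational function.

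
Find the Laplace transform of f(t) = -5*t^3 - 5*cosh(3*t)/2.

-5*s/(2*(s^2 - 9)) - 30/s^4

Apply the Laplace transform termwise.
(-5)·[L{t^3} = 3!/s^4 = 6/s^4]; (-5/2)·[L{cosh(3t)} = s/(s^2 - 9)].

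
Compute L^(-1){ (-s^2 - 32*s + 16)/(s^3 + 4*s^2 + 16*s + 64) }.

Factor the denominator: s^3 + 4*s^2 + 16*s + 64 = (s + 4)*(s^2 + 16).
Partial fraction decomposition gives [4/(s + 4)] + [-5*s/(s^2 + 16)] + [-12/(s^2 + 16)].
Invert each term: 4/(s + 4) ↔ 4e^(-4t); -5·s/(s^2 + 16) ↔ -5cos(4t); -3·4/(s^2 + 16) ↔ -3sin(4t).

-3*sin(4*t) - 5*cos(4*t) + 4*exp(-4*t)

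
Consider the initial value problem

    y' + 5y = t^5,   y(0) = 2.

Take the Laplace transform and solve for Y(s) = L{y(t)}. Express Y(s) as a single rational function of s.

Apply the Laplace transform to the equation.
Using L{y'} = sY - y(0) = sY - 2, the left side becomes (s + 5)Y - (2).
The right side is L{t^5} = 120/s^6.
So (s + 5)Y = 120/s^6 + (2).
Solve for Y(s) and write it as one ratio of polynomials.

Y(s) = (2*s^6 + 120)/(s^7 + 5*s^6)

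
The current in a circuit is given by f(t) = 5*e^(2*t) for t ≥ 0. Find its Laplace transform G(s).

L{5} = 5/s.
By the first shifting theorem, multiplying by e^(2t) replaces s with s - 2.

G(s) = 5/(s - 2)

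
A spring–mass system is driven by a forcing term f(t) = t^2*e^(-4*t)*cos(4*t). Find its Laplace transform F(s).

F(s) = 2*(s + 4)*(s^2 + 8*s - 32)/(s^2 + 8*s + 32)^3

L{cos(4t)} = s/(s^2 + 16).
Multiplying by e^(-4t) shifts s → s + 4, so L{e^(-4*t)*cos(4*t)} = (s + 4)/((s + 4)^2 + 16).
Then apply L{t^2·g(t)} = (-1)^2 d^2/ds^2[G(s)] with G(s) = (s + 4)/((s + 4)^2 + 16):
differentiating 2 times and applying the sign gives 2*(s + 4)*(s^2 + 8*s - 32)/(s^2 + 8*s + 32)^3.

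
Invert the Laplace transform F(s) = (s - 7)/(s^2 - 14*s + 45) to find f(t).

f(t) = exp(7*t)*cosh(2*t)

Rewrite the denominator: s^2 - 14*s + 45 = (s - 7)^2 - 4.
The form in (s - 7) signals a first-shifting-theorem factor e^(7t).
Since L{cosh(2t)} = s/(s^2 - 4), the inverse is exp(7*t)*cosh(2*t).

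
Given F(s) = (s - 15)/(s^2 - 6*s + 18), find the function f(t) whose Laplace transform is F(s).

f(t) = -4*exp(3*t)*sin(3*t) + exp(3*t)*cos(3*t)

Complete the square in the denominator: s^2 - 6*s + 18 = (s - 3)^2 + 3^2.
Split the numerator to match: s - 15 = 1·(s - 3) - 4·3.
Invert each term: 1·(s - 3)/((s - 3)^2 + 9) ↔ e^(3t)cos(3t); -4·3/((s - 3)^2 + 9) ↔ -4e^(3t)sin(3t).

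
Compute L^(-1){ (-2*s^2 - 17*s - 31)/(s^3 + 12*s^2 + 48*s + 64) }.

Factor the denominator: s^3 + 12*s^2 + 48*s + 64 = (s + 4)^3.
Partial fraction decomposition gives [-2/(s + 4)] + [-1/(s + 4)^2] + [5/(s + 4)^3].
Invert each term: -2/(s + 4) ↔ -2e^(-4t); -1/(s + 4)^2 ↔ -t·e^(-4t); 5/(s + 4)^3 ↔ (5/2)t^2·e^(-4t).

5*t^2*exp(-4*t)/2 - t*exp(-4*t) - 2*exp(-4*t)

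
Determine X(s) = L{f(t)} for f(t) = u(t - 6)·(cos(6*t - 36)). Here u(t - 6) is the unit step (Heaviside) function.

By the second shifting theorem, L{u(t - c)·g(t - c)} = e^(-cs)·G(s) with c = 6 and G(s) = L{g(t)}.
L{cos(6t)} = s/(s^2 + 36).

X(s) = s*exp(-6*s)/(s^2 + 36)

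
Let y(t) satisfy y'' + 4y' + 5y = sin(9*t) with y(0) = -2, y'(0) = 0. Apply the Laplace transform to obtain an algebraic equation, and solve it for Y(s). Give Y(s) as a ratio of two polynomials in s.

Y(s) = (-2*s^3 - 8*s^2 - 162*s - 639)/(s^4 + 4*s^3 + 86*s^2 + 324*s + 405)

Transform both sides with L{·}.
Using L{y''} = s^2 Y - s·y(0) - y'(0) and L{y'} = sY - y(0), with y(0) = -2, y'(0) = 0, the left side becomes (s^2 + 4*s + 5)Y - (-2*s - 8).
The right side is L{sin(9*t)} = 9/(s^2 + 81).
So (s^2 + 4*s + 5)Y = 9/(s^2 + 81) + (-2*s - 8).
Isolate Y and clear denominators.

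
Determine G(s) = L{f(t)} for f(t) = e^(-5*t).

L{1} = 1/s.
By the first shifting theorem, multiplying by e^(-5t) replaces s with s + 5.

G(s) = 1/(s + 5)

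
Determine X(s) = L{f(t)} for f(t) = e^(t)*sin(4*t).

X(s) = 4/((s - 1)^2 + 16)

L{sin(4t)} = 4/(s^2 + 16).
By the first shifting theorem, multiplying by e^(t) replaces s with s - 1.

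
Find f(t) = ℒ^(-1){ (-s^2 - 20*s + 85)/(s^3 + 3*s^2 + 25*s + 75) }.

Factor the denominator: s^3 + 3*s^2 + 25*s + 75 = (s + 3)*(s^2 + 25).
Partial fraction decomposition gives [4/(s + 3)] + [-5*s/(s^2 + 25)] + [-5/(s^2 + 25)].
Invert each term: 4/(s + 3) ↔ 4e^(-3t); -5·s/(s^2 + 25) ↔ -5cos(5t); -1·5/(s^2 + 25) ↔ -sin(5t).

f(t) = -sin(5*t) - 5*cos(5*t) + 4*exp(-3*t)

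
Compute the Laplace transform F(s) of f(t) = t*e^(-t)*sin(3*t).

F(s) = 6*(s + 1)/(s^2 + 2*s + 10)^2

L{sin(3t)} = 3/(s^2 + 9).
Multiplying by e^(-t) shifts s → s + 1, so L{e^(-t)*sin(3*t)} = 3/((s + 1)^2 + 9).
Then apply L{t·g(t)} = -d/ds[G(s)] with G(s) = 3/((s + 1)^2 + 9):
differentiating 1 time and applying the sign gives 6*(s + 1)/(s^2 + 2*s + 10)^2.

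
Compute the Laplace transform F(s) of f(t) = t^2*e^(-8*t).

F(s) = 2/(s + 8)^3

L{e^(-8t)} = 1/(s + 8).
Then apply L{t^2·g(t)} = (-1)^2 d^2/ds^2[G(s)] with G(s) = 1/(s + 8):
differentiating 2 times and applying the sign gives 2/(s + 8)^3.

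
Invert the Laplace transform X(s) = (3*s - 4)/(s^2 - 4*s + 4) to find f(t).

Factor the denominator: s^2 - 4*s + 4 = (s - 2)^2.
Partial fraction decomposition gives [3/(s - 2)] + [2/(s - 2)^2].
Invert each term: 3/(s - 2) ↔ 3e^(2t); 2/(s - 2)^2 ↔ 2t·e^(2t).

f(t) = 2*t*exp(2*t) + 3*exp(2*t)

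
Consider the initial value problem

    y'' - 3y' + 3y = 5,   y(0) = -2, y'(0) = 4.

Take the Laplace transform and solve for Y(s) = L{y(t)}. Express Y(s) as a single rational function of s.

Take the Laplace transform of both sides.
Using L{y''} = s^2 Y - s·y(0) - y'(0) and L{y'} = sY - y(0), with y(0) = -2, y'(0) = 4, the left side becomes (s^2 - 3*s + 3)Y - (-2*s + 10).
The right side is L{5} = 5/s.
So (s^2 - 3*s + 3)Y = 5/s + (-2*s + 10).
Solve for Y(s) and write it as one ratio of polynomials.

Y(s) = (-2*s^2 + 10*s + 5)/(s^3 - 3*s^2 + 3*s)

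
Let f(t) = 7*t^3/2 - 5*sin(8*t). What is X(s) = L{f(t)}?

By linearity of the Laplace transform, transform each term separately.
(-5)·[L{sin(8t)} = 8/(s^2 + 64)]; (7/2)·[L{t^3} = 3!/s^4 = 6/s^4].

X(s) = -40/(s^2 + 64) + 21/s^4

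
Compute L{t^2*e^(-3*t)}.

2/(s + 3)^3

L{e^(-3t)} = 1/(s + 3).
Then apply L{t^2·g(t)} = (-1)^2 d^2/ds^2[G(s)] with G(s) = 1/(s + 3):
differentiating 2 times and applying the sign gives 2/(s + 3)^3.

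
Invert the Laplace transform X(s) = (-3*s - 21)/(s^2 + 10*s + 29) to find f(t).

f(t) = -3*exp(-5*t)*sin(2*t) - 3*exp(-5*t)*cos(2*t)

Complete the square in the denominator: s^2 + 10*s + 29 = (s + 5)^2 + 2^2.
Split the numerator to match: -3*s - 21 = -3·(s + 5) - 3·2.
Invert each term: -3·(s + 5)/((s + 5)^2 + 4) ↔ -3e^(-5t)cos(2t); -3·2/((s + 5)^2 + 4) ↔ -3e^(-5t)sin(2t).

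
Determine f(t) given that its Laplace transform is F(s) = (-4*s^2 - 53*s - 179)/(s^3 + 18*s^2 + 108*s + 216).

f(t) = -5*t^2*exp(-6*t)/2 - 5*t*exp(-6*t) - 4*exp(-6*t)

Factor the denominator: s^3 + 18*s^2 + 108*s + 216 = (s + 6)^3.
Partial fraction decomposition gives [-4/(s + 6)] + [-5/(s + 6)^2] + [-5/(s + 6)^3].
Invert each term: -4/(s + 6) ↔ -4e^(-6t); -5/(s + 6)^2 ↔ -5t·e^(-6t); -5/(s + 6)^3 ↔ (-5/2)t^2·e^(-6t).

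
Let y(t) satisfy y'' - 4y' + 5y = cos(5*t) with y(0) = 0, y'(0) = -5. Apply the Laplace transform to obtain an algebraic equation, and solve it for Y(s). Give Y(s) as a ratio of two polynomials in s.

Y(s) = (-5*s^2 + s - 125)/(s^4 - 4*s^3 + 30*s^2 - 100*s + 125)

Apply the Laplace transform to the equation.
The derivative rules (L{y''} = s^2 Y - s·y(0) - y'(0) and L{y'} = sY - y(0), with y(0) = 0, y'(0) = -5) turn the left side into (s^2 - 4*s + 5)Y - (-5).
The right side is L{cos(5*t)} = s/(s^2 + 25).
So (s^2 - 4*s + 5)Y = s/(s^2 + 25) + (-5).
Isolate Y and clear denominators.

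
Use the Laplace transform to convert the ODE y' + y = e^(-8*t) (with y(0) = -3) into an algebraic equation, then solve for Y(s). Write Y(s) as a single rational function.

Apply the Laplace transform to the equation.
Using L{y'} = sY - y(0) = sY - (-3), the left side becomes (s + 1)Y - (-3).
The right side is L{e^(-8*t)} = 1/(s + 8).
So (s + 1)Y = 1/(s + 8) + (-3).
Isolate Y and clear denominators.

Y(s) = (-3*s - 23)/(s^2 + 9*s + 8)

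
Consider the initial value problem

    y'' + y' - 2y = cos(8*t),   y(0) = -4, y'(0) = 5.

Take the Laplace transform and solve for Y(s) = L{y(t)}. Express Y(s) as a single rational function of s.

Laplace-transform each side.
Using L{y''} = s^2 Y - s·y(0) - y'(0) and L{y'} = sY - y(0), with y(0) = -4, y'(0) = 5, the left side becomes (s^2 + s - 2)Y - (-4*s + 1).
The right side is L{cos(8*t)} = s/(s^2 + 64).
So (s^2 + s - 2)Y = s/(s^2 + 64) + (-4*s + 1).
Solve for Y(s) and write it as one ratio of polynomials.

Y(s) = (-4*s^3 + s^2 - 255*s + 64)/(s^4 + s^3 + 62*s^2 + 64*s - 128)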